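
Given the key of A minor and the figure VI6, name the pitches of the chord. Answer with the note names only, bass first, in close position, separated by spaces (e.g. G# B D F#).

A C F

The numeral's case and figure indicate a major triad. In A minor its root, the submediant, is F.
That chord is spelled F-A-C.
The figured bass 6 indicates first inversion, placing the third (A) in the bass: A-C-F.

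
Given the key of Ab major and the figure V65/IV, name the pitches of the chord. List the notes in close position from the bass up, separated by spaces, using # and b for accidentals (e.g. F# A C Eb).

The slash means an applied dominant: we want the dominant of IV. In Ab major, IV is Db major, and its dominant is built on Ab.
Building a dominant seventh chord on Ab gives Ab-C-Eb-Gb.
With the 65 figure the chord is in first inversion; from the bass C upward in close position it reads C-Eb-Gb-Ab.

C Eb Gb Ab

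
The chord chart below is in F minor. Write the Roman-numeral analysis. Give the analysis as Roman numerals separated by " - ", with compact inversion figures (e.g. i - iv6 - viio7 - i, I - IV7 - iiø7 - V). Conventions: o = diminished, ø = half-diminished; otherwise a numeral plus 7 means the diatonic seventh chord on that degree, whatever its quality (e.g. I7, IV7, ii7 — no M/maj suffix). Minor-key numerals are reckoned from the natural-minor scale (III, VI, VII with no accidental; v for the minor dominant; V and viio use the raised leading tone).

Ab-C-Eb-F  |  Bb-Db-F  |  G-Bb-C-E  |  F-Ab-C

i65 - iv - V43 - i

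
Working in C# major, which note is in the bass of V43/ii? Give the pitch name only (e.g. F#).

The applied chord V43/ii is rooted on A#: A#-C##-E#-G#.
The figure 43 means second inversion — the fifth is in the bass.

E#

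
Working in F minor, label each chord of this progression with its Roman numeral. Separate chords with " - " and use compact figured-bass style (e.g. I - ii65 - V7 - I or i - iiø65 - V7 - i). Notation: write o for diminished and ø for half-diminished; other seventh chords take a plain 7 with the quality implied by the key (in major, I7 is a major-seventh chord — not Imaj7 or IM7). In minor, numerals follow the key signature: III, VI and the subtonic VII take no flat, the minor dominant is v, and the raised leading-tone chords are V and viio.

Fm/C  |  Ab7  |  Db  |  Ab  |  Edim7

i64 - V7/VI - VI - III - viio7

Fm/C: root F is the tonic; minor triad there is i64.
Ab7: chromatic; Ab is V of VI, so V7/VI.
Db: root Db is the submediant; major triad there is VI.
Ab: major triad on Ab = scale degree 3 → III.
Edim7: fully diminished seventh chord on E = scale degree 7 → viio7.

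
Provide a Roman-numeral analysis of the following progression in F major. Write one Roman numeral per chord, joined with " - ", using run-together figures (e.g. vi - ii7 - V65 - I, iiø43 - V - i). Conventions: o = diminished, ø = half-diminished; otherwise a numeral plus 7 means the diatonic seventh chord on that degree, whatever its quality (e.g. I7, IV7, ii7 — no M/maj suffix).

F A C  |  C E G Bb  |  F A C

F-A-C: root F is the tonic; major triad there is I.
C-E-G-Bb: root C is the dominant; dominant seventh chord there is V7.
F-A-C: root F is the tonic; major triad there is I.

I - V7 - I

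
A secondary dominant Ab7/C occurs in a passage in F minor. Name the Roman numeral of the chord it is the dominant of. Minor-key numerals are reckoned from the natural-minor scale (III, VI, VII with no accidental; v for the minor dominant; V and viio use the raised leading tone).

VI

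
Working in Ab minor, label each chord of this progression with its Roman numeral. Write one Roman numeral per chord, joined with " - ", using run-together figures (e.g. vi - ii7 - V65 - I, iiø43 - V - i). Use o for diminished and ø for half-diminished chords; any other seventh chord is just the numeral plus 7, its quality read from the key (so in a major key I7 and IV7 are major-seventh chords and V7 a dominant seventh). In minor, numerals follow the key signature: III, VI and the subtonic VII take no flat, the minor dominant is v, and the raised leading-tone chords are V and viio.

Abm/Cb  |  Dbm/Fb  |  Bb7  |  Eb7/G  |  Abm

i6 - iv6 - V7/V - V65 - i

Abm/Cb: root Ab is the tonic; minor triad there is i6.
Dbm/Fb: root Db is the subdominant; minor triad there is iv6.
Bb7: a dominant seventh chord on Bb, the applied dominant of V → V7/V.
Eb7/G has root Eb, degree 5 in Ab minor, so V65.
Abm: minor triad on Ab = scale degree 1 → i.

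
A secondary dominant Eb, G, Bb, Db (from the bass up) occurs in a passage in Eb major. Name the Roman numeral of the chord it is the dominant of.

IV

The chord is a dominant seventh chord on Eb.
A dominant resolves down a perfect fifth: Eb → Ab. In Eb major, Ab is scale degree 4, i.e. IV.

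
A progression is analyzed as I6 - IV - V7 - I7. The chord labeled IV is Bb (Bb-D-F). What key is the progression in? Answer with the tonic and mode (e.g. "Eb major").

F major

The chord Bb is a major triad rooted on Bb; its label is IV.
IV on Bb implies Bb is the subdominant; that puts the tonic at F, and the uppercase numeral fits major mode.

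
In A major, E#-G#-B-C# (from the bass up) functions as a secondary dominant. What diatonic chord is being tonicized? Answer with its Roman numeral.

The chord is a dominant seventh chord on C#.
A dominant resolves down a perfect fifth: C# → F#. In A major, F# is scale degree 6, i.e. vi.

vi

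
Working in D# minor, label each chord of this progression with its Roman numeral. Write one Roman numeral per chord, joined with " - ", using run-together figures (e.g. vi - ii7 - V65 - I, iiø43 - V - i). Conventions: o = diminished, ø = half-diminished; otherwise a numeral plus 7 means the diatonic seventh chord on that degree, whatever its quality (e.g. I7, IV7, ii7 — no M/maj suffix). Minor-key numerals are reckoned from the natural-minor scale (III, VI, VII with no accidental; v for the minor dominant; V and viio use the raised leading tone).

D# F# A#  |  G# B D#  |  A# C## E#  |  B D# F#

i - iv - V - VI

D#-F#-A# has root D#, degree 1 in D# minor, so i.
G#-B-D#: root G# is the subdominant; minor triad there is iv.
A#-C##-E# has root A#, degree 5 in D# minor, so V.
B-D#-F# has root B, degree 6 in D# minor, so VI.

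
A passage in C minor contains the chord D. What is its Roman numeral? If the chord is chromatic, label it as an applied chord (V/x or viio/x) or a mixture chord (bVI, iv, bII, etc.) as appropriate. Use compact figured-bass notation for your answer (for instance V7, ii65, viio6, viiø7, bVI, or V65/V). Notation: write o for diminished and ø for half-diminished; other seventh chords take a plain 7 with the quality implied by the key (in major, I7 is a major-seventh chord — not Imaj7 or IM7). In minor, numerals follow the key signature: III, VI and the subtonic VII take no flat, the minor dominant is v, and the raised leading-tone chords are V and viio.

V/V

Stacked in thirds the chord is D-F#-A: a major triad on D.
D is not a diatonic chord root with this quality in C minor, but it lies a perfect fifth above G (V), so the chord functions as an applied dominant of V.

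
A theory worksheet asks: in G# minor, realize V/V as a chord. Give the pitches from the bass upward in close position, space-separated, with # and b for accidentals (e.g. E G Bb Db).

The slash means an applied dominant: we want the dominant of V. In G# minor, V is D# major, and its dominant is built on A#.
Building a major triad on A# gives A#-C##-E#.

A# C## E#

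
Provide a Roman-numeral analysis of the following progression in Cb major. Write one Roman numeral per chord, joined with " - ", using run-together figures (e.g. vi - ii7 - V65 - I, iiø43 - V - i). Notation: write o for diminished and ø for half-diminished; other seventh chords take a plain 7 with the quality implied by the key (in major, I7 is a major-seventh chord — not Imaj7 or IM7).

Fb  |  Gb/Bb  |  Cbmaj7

IV - V6 - I7

Fb: root Fb is the subdominant; major triad there is IV.
Gb/Bb: root Gb is the dominant; major triad there is V6.
Cbmaj7 has root Cb, degree 1 in Cb major, so I7.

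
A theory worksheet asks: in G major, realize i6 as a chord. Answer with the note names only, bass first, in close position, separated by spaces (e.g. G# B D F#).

Scale degree 1 in G major is G; here the chord built on it is altered to a minor triad. i6 is the minor tonic, borrowed from the parallel minor.
So the chord is G-Bb-D, a minor triad.
The figured bass 6 indicates first inversion, placing the third (Bb) in the bass: Bb-D-G.

Bb D G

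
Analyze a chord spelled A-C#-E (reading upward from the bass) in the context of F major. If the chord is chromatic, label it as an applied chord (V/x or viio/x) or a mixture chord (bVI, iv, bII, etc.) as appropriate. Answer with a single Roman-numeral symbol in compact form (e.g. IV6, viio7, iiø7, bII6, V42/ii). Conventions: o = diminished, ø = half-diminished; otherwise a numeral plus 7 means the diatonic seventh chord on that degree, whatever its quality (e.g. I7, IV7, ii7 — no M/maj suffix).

Stacked in thirds the chord is A-C#-E: a major triad on A.
A is not a diatonic chord root with this quality in F major, but it lies a perfect fifth above D (vi), so the chord functions as an applied dominant of vi.

V/vi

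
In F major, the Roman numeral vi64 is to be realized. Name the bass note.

vi in F major has root D; the chord is D-F-A.
The figure 64 means second inversion — the fifth is in the bass.

A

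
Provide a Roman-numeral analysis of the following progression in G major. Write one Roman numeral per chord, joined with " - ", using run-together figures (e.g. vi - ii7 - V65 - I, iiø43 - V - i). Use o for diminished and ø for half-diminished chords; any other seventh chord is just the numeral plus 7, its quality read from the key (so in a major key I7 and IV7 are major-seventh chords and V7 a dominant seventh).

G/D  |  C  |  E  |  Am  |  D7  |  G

I64 - IV - V/ii - ii - V7 - I

G/D: root G is the tonic; major triad there is I64.
C: root C is the subdominant; major triad there is IV.
E: a major triad on E, the applied dominant of ii → V/ii.
Am: minor triad on A = scale degree 2 → ii.
D7: dominant seventh chord on D = scale degree 5 → V7.
G: root G is the tonic; major triad there is I.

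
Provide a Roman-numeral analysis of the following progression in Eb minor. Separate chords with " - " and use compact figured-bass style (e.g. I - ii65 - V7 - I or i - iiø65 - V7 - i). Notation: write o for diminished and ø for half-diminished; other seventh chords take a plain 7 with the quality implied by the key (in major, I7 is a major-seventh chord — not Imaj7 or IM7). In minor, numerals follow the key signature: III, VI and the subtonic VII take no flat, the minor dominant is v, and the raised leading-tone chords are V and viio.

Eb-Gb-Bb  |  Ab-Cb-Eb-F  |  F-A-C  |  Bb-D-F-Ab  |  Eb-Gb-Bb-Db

i - iiø65 - V/V - V7 - i7

Eb-Gb-Bb has root Eb, degree 1 in Eb minor, so i.
Ab-Cb-Eb-F: root F is the supertonic; half-diminished seventh chord there is iiø65.
F-A-C is the secondary dominant of V (major triad on F): V/V.
Bb-D-F-Ab: root Bb is the dominant; dominant seventh chord there is V7.
Eb-Gb-Bb-Db: minor seventh chord on Eb = scale degree 1 → i7.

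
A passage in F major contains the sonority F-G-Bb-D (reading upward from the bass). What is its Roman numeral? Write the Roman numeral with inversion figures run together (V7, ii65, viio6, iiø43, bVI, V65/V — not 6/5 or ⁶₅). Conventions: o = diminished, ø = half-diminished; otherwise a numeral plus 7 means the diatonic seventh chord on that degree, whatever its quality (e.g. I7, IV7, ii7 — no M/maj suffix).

ii42

The pitches G-Bb-D-F form a minor seventh chord rooted on G.
In F major, G is the supertonic; the diatonic minor seventh chord there is ii7.
With F in the bass the chord is in third inversion, so the figured bass is 42.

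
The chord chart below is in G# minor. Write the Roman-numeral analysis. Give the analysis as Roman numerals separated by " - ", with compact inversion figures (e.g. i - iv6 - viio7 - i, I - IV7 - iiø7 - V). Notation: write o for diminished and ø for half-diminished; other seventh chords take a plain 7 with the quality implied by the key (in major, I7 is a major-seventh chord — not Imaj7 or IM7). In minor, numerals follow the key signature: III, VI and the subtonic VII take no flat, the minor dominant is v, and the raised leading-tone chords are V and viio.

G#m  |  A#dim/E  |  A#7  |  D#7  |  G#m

G#m has root G#, degree 1 in G# minor, so i.
A#dim/E has root A#, degree 2 in G# minor, so iio64.
A#7: a dominant seventh chord on A#, the applied dominant of V → V7/V.
D#7: root D# is the dominant; dominant seventh chord there is V7.
G#m: minor triad on G# = scale degree 1 → i.

i - iio64 - V7/V - V7 - i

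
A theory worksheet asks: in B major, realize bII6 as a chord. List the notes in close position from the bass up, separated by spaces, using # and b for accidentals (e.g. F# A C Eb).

Scale degree 2 in B major is C#; lowering it a half step gives C. bII6 is the Neapolitan sixth — a major triad on the lowered second degree, here in its customary first inversion.
So the chord is C-E-G.
With the 6 figure the chord is in first inversion; from the bass E upward in close position it reads E-G-C.

E G C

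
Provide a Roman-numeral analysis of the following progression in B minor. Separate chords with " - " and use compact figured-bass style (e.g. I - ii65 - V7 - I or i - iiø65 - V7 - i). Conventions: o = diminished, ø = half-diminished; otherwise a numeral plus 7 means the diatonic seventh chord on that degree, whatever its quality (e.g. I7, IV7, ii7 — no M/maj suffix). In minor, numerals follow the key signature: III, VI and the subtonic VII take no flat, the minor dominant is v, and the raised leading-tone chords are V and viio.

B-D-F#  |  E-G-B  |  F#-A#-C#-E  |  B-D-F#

B-D-F#: minor triad on B = scale degree 1 → i.
E-G-B has root E, degree 4 in B minor, so iv.
F#-A#-C#-E: root F# is the dominant; dominant seventh chord there is V7.
B-D-F#: minor triad on B = scale degree 1 → i.

i - iv - V7 - i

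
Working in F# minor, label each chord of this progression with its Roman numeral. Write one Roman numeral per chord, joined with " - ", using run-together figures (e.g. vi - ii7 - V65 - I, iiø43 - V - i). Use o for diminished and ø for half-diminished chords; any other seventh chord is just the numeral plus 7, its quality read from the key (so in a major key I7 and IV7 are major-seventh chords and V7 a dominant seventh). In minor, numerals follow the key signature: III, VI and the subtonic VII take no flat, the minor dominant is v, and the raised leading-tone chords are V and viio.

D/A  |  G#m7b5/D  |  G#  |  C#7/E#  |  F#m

VI64 - iiø43 - V/V - V65 - i

D/A: root D is the submediant; major triad there is VI64.
G#m7b5/D: half-diminished seventh chord on G# = scale degree 2 → iiø43.
G#: a major triad on G#, the applied dominant of V → V/V.
C#7/E#: root C# is the dominant; dominant seventh chord there is V65.
F#m has root F#, degree 1 in F# minor, so i.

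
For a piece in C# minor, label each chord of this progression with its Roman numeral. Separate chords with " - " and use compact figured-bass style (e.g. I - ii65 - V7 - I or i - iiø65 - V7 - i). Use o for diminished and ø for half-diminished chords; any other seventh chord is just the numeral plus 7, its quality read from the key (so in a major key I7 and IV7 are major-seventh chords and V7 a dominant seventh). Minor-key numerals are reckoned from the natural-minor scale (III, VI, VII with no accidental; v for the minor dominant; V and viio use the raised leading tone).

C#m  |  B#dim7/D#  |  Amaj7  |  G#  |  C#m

i - viio65 - VI7 - V - i

C#m has root C#, degree 1 in C# minor, so i.
B#dim7/D#: fully diminished seventh chord on B# = scale degree 7 → viio65.
Amaj7: root A is the submediant; major seventh chord there is VI7.
G#: major triad on G# = scale degree 5 → V.
C#m: minor triad on C# = scale degree 1 → i.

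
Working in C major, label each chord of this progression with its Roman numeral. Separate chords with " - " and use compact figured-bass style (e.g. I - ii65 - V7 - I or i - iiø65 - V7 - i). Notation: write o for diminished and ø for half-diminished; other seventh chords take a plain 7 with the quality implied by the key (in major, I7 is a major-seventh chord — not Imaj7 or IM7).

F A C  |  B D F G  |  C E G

IV - V65 - I

F-A-C: major triad on F = scale degree 4 → IV.
B-D-F-G has root G, degree 5 in C major, so V65.
C-E-G has root C, degree 1 in C major, so I.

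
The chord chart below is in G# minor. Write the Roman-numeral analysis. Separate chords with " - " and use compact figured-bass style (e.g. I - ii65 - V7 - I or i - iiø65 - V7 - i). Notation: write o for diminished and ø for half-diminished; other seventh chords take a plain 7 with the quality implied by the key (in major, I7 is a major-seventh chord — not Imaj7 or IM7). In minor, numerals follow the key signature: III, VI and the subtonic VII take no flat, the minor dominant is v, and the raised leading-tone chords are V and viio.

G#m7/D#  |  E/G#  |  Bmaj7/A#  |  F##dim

i43 - VI6 - III42 - viio

G#m7/D# has root G#, degree 1 in G# minor, so i43.
E/G#: major triad on E = scale degree 6 → VI6.
Bmaj7/A# has root B, degree 3 in G# minor, so III42.
F##dim: diminished triad on F## = scale degree 7 → viio.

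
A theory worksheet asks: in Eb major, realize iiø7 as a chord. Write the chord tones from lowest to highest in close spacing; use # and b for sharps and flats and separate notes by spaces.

Scale degree 2 in Eb major is F; here the chord built on it is altered to a half-diminished seventh chord. iiø7 is the half-diminished supertonic seventh, borrowed from the parallel minor.
So the chord is F-Ab-Cb-Eb, a half-diminished seventh chord.

F Ab Cb Eb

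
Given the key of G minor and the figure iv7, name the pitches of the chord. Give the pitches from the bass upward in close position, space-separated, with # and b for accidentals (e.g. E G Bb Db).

In G minor, the fourth degree is C, and the diatonic chord built there is a minor seventh chord.
Stacking thirds from C gives C-Eb-G-Bb.

C Eb G Bb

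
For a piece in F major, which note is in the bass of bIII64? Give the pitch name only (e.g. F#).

Eb

bIII in F major has root Ab; the chord is Ab-C-Eb.
The figure 64 means second inversion — the fifth is in the bass.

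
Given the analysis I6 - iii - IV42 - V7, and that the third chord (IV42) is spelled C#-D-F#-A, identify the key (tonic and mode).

A major

IV42 is given as C#-D-F#-A — a major seventh chord with root D.
If D is scale degree 4 and the mode makes that degree carry a major seventh chord, the tonic is A and the mode is major.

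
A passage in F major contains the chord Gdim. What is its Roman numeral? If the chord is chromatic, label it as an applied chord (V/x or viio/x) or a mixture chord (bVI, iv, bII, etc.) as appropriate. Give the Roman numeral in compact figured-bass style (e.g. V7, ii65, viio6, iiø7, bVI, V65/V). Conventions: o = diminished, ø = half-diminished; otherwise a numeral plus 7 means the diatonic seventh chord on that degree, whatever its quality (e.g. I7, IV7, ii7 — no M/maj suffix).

Stacked in thirds the chord is G-Bb-Db: a diminished triad on G.
G is the second degree of F major. This is the diminished supertonic triad, borrowed from the parallel minor.

iio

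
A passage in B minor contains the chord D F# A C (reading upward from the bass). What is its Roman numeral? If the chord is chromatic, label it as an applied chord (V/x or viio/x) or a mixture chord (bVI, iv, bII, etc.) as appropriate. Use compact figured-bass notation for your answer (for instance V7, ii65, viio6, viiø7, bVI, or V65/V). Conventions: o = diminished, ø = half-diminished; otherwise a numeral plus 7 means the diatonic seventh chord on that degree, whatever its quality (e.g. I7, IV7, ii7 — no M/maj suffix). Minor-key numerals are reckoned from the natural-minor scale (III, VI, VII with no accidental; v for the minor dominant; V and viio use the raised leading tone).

V7/VI

The pitches D-F#-A-C form a dominant seventh chord rooted on D.
D is not a diatonic chord root with this quality in B minor, but it lies a perfect fifth above G (VI), so the chord functions as an applied dominant of VI.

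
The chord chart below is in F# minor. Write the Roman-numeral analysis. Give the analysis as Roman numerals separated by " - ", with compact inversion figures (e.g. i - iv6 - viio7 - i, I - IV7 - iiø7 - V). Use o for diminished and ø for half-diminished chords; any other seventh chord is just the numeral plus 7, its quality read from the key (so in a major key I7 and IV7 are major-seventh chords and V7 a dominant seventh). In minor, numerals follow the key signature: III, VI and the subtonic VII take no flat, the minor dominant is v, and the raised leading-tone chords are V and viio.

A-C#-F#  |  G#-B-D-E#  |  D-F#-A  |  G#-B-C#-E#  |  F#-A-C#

A-C#-F#: root F# is the tonic; minor triad there is i6.
G#-B-D-E# has root E#, degree 7 in F# minor, so viio65.
D-F#-A: root D is the submediant; major triad there is VI.
G#-B-C#-E#: dominant seventh chord on C# = scale degree 5 → V43.
F#-A-C#: minor triad on F# = scale degree 1 → i.

i6 - viio65 - VI - V43 - i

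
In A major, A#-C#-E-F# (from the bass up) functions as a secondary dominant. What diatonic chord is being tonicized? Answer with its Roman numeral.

The chord is a dominant seventh chord on F#.
A dominant resolves down a perfect fifth: F# → B. In A major, B is scale degree 2, i.e. ii.

ii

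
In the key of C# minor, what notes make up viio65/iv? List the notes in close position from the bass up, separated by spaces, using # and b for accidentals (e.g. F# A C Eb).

viio65/iv is a secondary leading-tone chord. The target iv is F# in C# minor; the applied chord is rooted a semitone below, on E#.
Building a fully diminished seventh chord on E# gives E#-G#-B-D.
The figured bass 65 indicates first inversion, placing the third (G#) in the bass: G#-B-D-E#.

G# B D E#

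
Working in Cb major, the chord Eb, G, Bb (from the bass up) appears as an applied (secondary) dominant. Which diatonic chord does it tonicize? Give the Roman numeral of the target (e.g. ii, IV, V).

vi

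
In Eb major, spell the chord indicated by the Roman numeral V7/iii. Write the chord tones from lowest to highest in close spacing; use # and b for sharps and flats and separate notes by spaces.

The slash means an applied dominant: we want the dominant of iii. In Eb major, iii is G minor, and its dominant is built on D.
Building a dominant seventh chord on D gives D-F#-A-C.

D F# A C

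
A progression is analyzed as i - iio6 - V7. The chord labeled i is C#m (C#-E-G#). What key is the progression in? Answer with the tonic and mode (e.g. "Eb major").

The chord C#m is a minor triad rooted on C#; its label is i.
If C# is scale degree 1 and the mode makes that degree carry a minor triad, the tonic is C# and the mode is minor.

C# minor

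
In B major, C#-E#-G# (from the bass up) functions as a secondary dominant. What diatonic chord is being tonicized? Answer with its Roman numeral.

The chord is a major triad on C#.
A dominant resolves down a perfect fifth: C# → F#. In B major, F# is scale degree 5, i.e. V.

V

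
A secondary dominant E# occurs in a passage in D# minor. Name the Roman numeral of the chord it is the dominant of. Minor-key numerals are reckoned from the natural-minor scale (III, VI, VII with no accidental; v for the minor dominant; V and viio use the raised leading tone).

V

The chord is a major triad on E#.
A dominant resolves down a perfect fifth: E# → A#. In D# minor, A# is scale degree 5, i.e. V.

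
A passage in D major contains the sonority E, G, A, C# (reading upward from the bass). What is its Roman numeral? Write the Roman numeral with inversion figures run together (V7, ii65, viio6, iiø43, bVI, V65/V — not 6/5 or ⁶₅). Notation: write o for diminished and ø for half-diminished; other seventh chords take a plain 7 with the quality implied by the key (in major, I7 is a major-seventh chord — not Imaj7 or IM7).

V43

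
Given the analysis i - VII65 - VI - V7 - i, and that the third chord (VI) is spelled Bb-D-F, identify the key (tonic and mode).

D minor

The chord Bb is a major triad rooted on Bb; its label is VI.
If Bb is scale degree 6 and the mode makes that degree carry a major triad, the tonic is D and the mode is minor.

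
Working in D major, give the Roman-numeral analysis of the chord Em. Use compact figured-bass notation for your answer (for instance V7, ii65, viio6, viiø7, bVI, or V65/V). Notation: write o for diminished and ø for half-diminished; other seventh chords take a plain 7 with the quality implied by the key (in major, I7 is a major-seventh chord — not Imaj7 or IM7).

ii

Stacked in thirds the chord is E-G-B: a minor triad on E.
In D major, E is the supertonic; the diatonic minor triad there is ii.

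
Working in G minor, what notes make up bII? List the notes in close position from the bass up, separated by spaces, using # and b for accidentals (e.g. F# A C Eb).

bII is the Neapolitan chord — a major triad on the lowered second degree. In G minor that root is Ab.
So the chord is Ab-C-Eb, a major triad.

Ab C Eb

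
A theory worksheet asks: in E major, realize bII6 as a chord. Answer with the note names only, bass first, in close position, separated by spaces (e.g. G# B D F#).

Scale degree 2 in E major is F#; lowering it a half step gives F. bII6 is the Neapolitan sixth — a major triad on the lowered second degree, here in its customary first inversion.
So the chord is F-A-C, a major triad.
The figured bass 6 indicates first inversion, placing the third (A) in the bass: A-C-F.

A C F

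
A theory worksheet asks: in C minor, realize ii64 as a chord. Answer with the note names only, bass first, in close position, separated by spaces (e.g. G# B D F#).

Scale degree 2 in C minor is D; here the chord built on it is altered to a minor triad. ii64 is the minor supertonic, borrowed from the parallel major (the Dorian ii).
So the chord is D-F-A, a minor triad.
With the 64 figure the chord is in second inversion; from the bass A upward in close position it reads A-D-F.

A D F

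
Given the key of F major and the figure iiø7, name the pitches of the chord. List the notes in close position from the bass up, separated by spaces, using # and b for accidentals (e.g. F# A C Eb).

G Bb Db F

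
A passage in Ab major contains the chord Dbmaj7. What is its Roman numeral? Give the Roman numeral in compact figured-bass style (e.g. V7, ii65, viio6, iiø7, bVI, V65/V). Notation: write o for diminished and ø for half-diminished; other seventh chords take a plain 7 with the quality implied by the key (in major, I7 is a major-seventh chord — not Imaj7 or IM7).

IV7

Stacked in thirds the chord is Db-F-Ab-C: a major seventh chord on Db.
In Ab major, Db is the subdominant; the diatonic major seventh chord there is IV7.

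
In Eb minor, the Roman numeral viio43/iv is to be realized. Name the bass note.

The applied chord viio43/iv is rooted on G: G-Bb-Db-Fb.
The figure 43 means second inversion — the fifth is in the bass.

Db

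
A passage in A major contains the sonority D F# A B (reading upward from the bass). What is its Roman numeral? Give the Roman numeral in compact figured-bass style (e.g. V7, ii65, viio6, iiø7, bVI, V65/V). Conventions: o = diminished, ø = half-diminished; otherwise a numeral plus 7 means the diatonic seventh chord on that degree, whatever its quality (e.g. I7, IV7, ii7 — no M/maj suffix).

Stacked in thirds the chord is B-D-F#-A: a minor seventh chord on B.
In A major, B is the supertonic; the diatonic minor seventh chord there is ii7.
With D in the bass the chord is in first inversion, so the figured bass is 65.

ii65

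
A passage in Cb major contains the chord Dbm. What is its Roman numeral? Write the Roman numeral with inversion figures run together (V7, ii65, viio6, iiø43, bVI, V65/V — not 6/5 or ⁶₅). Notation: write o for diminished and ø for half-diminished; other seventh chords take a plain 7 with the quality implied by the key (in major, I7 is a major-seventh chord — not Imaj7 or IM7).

ii

Stacked in thirds the chord is Db-Fb-Ab: a minor triad on Db.
Db is scale degree 2 in Cb major, and a minor triad on that degree is written ii.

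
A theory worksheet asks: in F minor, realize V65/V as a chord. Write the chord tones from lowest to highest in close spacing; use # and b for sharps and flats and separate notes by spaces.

B D F G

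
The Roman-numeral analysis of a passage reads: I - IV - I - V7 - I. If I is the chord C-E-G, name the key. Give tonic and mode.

C major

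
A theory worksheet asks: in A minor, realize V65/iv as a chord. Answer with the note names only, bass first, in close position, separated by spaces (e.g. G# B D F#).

C# E G A

V65/iv is a secondary dominant — the dominant seventh of iv. iv in A minor is D, so the applied chord's root is A, a perfect fifth above.
Building a dominant seventh chord on A gives A-C#-E-G.
With the 65 figure the chord is in first inversion; from the bass C# upward in close position it reads C#-E-G-A.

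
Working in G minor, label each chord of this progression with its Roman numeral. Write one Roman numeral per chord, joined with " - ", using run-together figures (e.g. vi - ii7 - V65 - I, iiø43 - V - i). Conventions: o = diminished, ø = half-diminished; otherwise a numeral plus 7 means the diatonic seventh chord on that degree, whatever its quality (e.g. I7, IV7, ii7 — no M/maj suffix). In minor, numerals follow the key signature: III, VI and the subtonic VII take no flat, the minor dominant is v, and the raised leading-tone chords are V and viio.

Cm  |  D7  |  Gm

iv - V7 - i

Cm has root C, degree 4 in G minor, so iv.
D7 has root D, degree 5 in G minor, so V7.
Gm: root G is the tonic; minor triad there is i.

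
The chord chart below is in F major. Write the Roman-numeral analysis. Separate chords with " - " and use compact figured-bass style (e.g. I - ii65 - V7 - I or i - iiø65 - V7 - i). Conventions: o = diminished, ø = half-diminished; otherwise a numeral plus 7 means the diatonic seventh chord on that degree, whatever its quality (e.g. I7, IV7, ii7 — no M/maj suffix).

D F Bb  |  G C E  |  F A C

D-F-Bb: major triad on Bb = scale degree 4 → IV6.
G-C-E: major triad on C = scale degree 5 → V64.
F-A-C: root F is the tonic; major triad there is I.

IV6 - V64 - I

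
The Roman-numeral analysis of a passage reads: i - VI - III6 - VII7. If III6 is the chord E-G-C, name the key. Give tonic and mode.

A minor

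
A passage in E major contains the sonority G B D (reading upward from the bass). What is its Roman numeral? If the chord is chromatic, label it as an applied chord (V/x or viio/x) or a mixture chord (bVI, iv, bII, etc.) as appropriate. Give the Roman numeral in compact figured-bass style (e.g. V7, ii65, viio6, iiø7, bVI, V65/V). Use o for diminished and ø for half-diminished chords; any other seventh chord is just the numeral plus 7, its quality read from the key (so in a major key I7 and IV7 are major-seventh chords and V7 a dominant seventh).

bIII

The pitches G-B-D form a major triad rooted on G.
G is the lowered third degree of E major (diatonic 3 would be G#). This is a major triad on the lowered third degree, borrowed from the parallel minor.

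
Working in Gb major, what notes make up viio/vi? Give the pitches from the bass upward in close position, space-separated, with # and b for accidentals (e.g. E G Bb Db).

D F Ab

The slash marks an applied leading-tone chord: viio of vi. In Gb major, vi is Eb, so the leading tone to it is D, a half step below.
Building a diminished triad on D gives D-F-Ab.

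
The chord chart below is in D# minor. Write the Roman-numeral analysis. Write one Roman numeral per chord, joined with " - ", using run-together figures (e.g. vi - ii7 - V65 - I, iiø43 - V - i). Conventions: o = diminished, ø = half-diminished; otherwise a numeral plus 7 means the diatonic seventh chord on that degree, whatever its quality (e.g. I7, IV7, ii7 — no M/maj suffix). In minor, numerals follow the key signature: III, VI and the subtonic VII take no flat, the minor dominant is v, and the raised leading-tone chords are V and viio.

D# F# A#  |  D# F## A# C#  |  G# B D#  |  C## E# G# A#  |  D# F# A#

i - V7/iv - iv - V65 - i

D#-F#-A# has root D#, degree 1 in D# minor, so i.
D#-F##-A#-C#: a dominant seventh chord on D#, the applied dominant of iv → V7/iv.
G#-B-D#: minor triad on G# = scale degree 4 → iv.
C##-E#-G#-A# has root A#, degree 5 in D# minor, so V65.
D#-F#-A#: root D# is the tonic; minor triad there is i.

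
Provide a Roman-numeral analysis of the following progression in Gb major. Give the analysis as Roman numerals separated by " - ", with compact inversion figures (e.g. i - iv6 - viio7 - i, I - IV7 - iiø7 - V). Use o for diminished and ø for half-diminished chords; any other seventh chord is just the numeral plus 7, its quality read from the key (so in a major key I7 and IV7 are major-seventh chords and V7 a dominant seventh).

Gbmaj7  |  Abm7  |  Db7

I7 - ii7 - V7

Gbmaj7: major seventh chord on Gb = scale degree 1 → I7.
Abm7: root Ab is the supertonic; minor seventh chord there is ii7.
Db7: root Db is the dominant; dominant seventh chord there is V7.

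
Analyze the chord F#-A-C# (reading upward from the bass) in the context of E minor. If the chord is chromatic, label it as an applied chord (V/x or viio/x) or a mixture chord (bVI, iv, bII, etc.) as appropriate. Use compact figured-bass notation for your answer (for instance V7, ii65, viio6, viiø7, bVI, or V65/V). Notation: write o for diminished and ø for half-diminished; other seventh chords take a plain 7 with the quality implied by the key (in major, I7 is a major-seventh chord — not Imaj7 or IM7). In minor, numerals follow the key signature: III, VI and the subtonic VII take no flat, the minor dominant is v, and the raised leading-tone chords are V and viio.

ii

Stacked in thirds the chord is F#-A-C#: a minor triad on F#.
F# is the second degree of E minor. This is the minor supertonic, borrowed from the parallel major (the Dorian ii).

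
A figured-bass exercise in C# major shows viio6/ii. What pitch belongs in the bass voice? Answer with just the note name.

The applied chord viio6/ii is rooted on C##: C##-E#-G#.
The figure 6 means first inversion — the third is in the bass.

E#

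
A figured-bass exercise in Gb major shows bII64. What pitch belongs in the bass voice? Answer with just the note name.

Ebb

bII in Gb major has root Abb; the chord is Abb-Cb-Ebb.
The figure 64 means second inversion — the fifth is in the bass.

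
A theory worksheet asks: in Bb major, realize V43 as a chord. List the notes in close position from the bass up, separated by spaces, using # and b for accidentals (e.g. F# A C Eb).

The numeral's case and figure indicate a dominant seventh chord. In Bb major its root, the dominant, is F.
That chord is spelled F-A-C-Eb.
With the 43 figure the chord is in second inversion; from the bass C upward in close position it reads C-Eb-F-A.

C Eb F A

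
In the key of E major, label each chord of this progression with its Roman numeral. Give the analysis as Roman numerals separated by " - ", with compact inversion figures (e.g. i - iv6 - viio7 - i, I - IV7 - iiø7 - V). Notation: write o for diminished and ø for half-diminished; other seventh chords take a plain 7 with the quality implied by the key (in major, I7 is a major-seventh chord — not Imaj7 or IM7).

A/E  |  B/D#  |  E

A/E: root A is the subdominant; major triad there is IV64.
B/D#: root B is the dominant; major triad there is V6.
E has root E, degree 1 in E major, so I.

IV64 - V6 - I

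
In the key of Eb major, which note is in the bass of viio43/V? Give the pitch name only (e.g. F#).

Eb

The applied chord viio43/V is rooted on A: A-C-Eb-Gb.
The figure 43 means second inversion — the fifth is in the bass.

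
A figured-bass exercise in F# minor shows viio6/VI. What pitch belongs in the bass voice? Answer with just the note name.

E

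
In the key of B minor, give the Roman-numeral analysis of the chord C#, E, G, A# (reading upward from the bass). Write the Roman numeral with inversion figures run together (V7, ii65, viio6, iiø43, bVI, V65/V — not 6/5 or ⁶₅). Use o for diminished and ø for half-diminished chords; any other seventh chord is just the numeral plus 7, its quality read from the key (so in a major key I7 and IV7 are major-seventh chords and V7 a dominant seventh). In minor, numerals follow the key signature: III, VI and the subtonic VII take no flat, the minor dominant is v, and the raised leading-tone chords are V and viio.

viio65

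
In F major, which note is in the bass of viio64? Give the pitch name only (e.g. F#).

Bb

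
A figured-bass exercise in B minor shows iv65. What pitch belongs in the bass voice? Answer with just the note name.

G

iv in B minor has root E; the chord is E-G-B-D.
The figure 65 means first inversion — the third is in the bass.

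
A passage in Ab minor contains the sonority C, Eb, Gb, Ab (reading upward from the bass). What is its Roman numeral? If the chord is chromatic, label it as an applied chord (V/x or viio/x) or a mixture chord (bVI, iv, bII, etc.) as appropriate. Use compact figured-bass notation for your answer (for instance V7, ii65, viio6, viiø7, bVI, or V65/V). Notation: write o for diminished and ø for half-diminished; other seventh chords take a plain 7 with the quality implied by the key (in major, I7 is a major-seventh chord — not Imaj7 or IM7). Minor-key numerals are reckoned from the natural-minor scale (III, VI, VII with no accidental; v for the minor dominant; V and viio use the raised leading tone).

V65/iv

Stacked in thirds the chord is Ab-C-Eb-Gb: a dominant seventh chord on Ab.
Ab is not a diatonic chord root with this quality in Ab minor, but it lies a perfect fifth above Db (iv), so the chord functions as an applied dominant of iv.
With C in the bass the chord is in first inversion, so the figured bass is 65.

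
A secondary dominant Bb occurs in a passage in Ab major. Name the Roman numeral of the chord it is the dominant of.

V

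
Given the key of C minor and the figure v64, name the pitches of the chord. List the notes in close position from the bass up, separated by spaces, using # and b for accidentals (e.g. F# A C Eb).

D G Bb

The numeral's case and figure indicate a minor triad. In C minor its root, the dominant, is G.
That chord is spelled G-Bb-D.
The figured bass 64 indicates second inversion, placing the fifth (D) in the bass: D-G-Bb.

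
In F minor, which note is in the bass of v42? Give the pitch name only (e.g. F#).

v in F minor has root C; the chord is C-Eb-G-Bb.
The figure 42 means third inversion — the seventh is in the bass.

Bb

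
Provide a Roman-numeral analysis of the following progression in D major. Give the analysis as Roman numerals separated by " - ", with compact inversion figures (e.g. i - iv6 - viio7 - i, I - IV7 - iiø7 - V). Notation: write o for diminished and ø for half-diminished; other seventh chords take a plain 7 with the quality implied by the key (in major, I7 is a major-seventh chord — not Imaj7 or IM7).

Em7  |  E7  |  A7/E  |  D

ii7 - V7/V - V43 - I

Em7 has root E, degree 2 in D major, so ii7.
E7: chromatic; E is V of V, so V7/V.
A7/E: dominant seventh chord on A = scale degree 5 → V43.
D: root D is the tonic; major triad there is I.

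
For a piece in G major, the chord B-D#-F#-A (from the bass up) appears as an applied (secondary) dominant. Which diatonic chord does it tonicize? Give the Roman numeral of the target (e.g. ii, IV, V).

The chord is a dominant seventh chord on B.
A dominant resolves down a perfect fifth: B → E. In G major, E is scale degree 6, i.e. vi.

vi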